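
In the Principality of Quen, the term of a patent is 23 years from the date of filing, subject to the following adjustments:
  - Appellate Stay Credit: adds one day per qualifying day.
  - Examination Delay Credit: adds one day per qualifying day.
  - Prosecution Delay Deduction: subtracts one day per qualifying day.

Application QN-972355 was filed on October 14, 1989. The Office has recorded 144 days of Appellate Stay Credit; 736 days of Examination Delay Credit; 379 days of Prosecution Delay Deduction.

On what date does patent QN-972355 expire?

2014-02-27

Base term: filing date + 23 years → 14 October 2012.
Appellate Stay Credit: +144 days → 7 March 2013.
Examination Delay Credit: +736 days → 13 March 2015.
Prosecution Delay Deduction: −379 days → 27 February 2014.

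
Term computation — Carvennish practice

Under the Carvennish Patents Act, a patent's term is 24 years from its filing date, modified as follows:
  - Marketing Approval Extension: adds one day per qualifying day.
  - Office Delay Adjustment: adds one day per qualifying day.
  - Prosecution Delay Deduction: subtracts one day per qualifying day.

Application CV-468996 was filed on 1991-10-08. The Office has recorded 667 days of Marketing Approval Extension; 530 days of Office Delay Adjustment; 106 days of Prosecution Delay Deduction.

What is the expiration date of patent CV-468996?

2018-10-03

Base term: filing date + 24 years → 8 October 2015.
Marketing Approval Extension: +667 days → 5 August 2017.
Office Delay Adjustment: +530 days → 17 January 2019.
Prosecution Delay Deduction: −106 days → 3 October 2018.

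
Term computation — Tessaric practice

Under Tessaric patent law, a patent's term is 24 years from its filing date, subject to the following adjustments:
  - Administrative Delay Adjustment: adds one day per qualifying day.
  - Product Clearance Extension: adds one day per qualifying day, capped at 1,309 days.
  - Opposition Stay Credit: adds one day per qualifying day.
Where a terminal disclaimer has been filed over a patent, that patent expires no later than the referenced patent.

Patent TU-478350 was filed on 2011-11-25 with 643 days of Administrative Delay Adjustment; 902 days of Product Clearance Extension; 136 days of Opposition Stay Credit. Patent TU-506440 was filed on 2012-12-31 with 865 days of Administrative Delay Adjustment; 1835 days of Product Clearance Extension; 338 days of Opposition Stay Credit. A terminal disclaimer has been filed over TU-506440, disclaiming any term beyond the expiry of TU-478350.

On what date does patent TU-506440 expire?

July 2, 2040

Natural term of TU-506440:
  Base: filing + 24 years → 31 December 2036.
  Administrative Delay Adjustment: +865 days → 15 May 2039.
  Product Clearance Extension: 1835 days claimed exceeds the 1309-day cap, so +1309 days → 14 December 2042.
  Opposition Stay Credit: +338 days → 17 November 2043.
Expiry of referenced patent TU-478350:
  Base: filing + 24 years → 25 November 2035.
  Administrative Delay Adjustment: +643 days → 29 August 2037.
  Product Clearance Extension: 902 days (within the 1309-day cap) → +902 days → 17 February 2040.
  Opposition Stay Credit: +136 days → 2 July 2040.
Terminal disclaimer: TU-506440 expires on the earlier of 17 November 2043 and 2 July 2040.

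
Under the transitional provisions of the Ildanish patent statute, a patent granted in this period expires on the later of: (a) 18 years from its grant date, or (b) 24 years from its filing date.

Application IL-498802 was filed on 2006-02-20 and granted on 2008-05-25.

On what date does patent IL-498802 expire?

(a) grant + 18 years → 25 May 2026.
(b) filing + 24 years → 20 February 2030.
Later of the two: 20 February 2030.

February 20, 2030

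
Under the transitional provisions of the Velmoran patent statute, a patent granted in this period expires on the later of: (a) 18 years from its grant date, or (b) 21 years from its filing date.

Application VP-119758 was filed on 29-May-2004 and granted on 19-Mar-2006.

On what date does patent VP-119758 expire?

(a) grant + 18 years → 19 March 2024.
(b) filing + 21 years → 29 May 2025.
Later of the two: 29 May 2025.

2025-05-29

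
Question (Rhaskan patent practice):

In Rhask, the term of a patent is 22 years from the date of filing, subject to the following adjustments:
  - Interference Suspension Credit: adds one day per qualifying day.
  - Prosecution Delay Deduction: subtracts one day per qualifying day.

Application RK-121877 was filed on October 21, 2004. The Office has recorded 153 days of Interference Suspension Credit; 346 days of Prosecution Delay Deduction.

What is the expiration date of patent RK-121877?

April 11, 2026

Base term: filing date + 22 years → 21 October 2026.
Interference Suspension Credit: +153 days → 23 March 2027.
Prosecution Delay Deduction: −346 days → 11 April 2026.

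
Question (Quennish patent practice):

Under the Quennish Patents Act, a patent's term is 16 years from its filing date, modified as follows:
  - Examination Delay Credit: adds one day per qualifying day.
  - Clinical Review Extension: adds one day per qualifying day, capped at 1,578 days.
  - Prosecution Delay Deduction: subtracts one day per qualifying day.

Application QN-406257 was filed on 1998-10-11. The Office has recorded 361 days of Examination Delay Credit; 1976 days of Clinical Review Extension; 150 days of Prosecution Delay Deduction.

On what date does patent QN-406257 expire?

Base term: filing date + 16 years → 11 October 2014.
Examination Delay Credit: +361 days → 7 October 2015.
Clinical Review Extension: 1976 days claimed exceeds the 1578-day cap, so +1578 days → 1 February 2020.
Prosecution Delay Deduction: −150 days → 4 September 2019.

2019-09-04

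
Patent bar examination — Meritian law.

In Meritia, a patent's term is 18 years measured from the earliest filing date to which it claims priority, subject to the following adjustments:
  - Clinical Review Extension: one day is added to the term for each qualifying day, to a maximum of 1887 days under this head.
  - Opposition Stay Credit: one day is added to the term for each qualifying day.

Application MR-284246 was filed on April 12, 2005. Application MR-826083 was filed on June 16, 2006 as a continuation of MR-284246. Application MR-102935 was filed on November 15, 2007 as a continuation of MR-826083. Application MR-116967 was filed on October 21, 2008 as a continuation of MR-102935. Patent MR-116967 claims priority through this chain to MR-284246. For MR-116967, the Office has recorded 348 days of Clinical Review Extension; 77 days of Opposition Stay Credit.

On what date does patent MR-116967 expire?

Earliest priority filing: 12 April 2005.
Base term: 12 April 2005 + 18 years → 12 April 2023.
Clinical Review Extension: 348 days (within the 1887-day cap) → +348 days → 25 March 2024.
Opposition Stay Credit: +77 days → 10 June 2024.

June 10, 2024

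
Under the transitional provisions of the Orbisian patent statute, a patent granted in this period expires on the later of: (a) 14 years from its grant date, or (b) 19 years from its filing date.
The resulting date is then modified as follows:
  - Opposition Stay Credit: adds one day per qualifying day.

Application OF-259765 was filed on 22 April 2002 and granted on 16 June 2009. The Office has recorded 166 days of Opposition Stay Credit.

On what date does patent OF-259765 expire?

November 29, 2023

(a) grant + 14 years → 16 June 2023.
(b) filing + 19 years → 22 April 2021.
Later of the two: 16 June 2023.
Opposition Stay Credit: +166 days → 29 November 2023.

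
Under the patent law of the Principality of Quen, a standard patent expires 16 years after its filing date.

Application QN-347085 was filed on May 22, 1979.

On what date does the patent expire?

1995-05-22

Filing date + 16 years → 22 May 1995.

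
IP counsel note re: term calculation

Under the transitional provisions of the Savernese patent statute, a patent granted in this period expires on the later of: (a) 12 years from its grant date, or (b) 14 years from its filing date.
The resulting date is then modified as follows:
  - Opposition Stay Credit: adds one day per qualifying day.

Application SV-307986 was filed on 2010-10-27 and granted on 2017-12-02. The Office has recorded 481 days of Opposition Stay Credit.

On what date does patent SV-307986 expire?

(a) grant + 12 years → 2 December 2029.
(b) filing + 14 years → 27 October 2024.
Later of the two: 2 December 2029.
Opposition Stay Credit: +481 days → 28 March 2031.

March 28, 2031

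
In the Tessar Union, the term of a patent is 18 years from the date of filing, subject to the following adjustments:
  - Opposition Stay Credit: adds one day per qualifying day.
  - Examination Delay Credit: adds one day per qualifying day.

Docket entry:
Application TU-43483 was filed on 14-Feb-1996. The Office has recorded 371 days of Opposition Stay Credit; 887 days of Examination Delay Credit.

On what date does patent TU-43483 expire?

2017-07-26

Base term: filing date + 18 years → 14 February 2014.
Opposition Stay Credit: +371 days → 20 February 2015.
Examination Delay Credit: +887 days → 26 July 2017.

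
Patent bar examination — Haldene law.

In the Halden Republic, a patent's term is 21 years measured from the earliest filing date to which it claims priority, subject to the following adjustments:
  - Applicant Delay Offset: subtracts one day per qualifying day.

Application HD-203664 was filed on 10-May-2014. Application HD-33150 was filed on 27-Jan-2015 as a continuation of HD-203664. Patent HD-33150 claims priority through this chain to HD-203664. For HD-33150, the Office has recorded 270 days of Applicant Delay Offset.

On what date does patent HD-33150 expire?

August 13, 2034

Earliest priority filing: 10 May 2014.
Base term: 10 May 2014 + 21 years → 10 May 2035.
Applicant Delay Offset: −270 days → 13 August 2034.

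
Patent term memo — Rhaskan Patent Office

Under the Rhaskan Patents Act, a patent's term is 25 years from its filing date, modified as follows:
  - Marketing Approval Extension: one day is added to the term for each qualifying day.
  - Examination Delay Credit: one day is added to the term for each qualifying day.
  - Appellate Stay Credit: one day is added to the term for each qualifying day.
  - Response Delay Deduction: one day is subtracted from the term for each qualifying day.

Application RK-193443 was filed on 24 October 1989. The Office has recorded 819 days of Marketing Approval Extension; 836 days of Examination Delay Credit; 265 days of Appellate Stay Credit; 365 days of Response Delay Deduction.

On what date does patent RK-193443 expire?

Base term: filing date + 25 years → 24 October 2014.
Marketing Approval Extension: +819 days → 20 January 2017.
Examination Delay Credit: +836 days → 6 May 2019.
Appellate Stay Credit: +265 days → 26 January 2020.
Response Delay Deduction: −365 days → 26 January 2019.

January 26, 2019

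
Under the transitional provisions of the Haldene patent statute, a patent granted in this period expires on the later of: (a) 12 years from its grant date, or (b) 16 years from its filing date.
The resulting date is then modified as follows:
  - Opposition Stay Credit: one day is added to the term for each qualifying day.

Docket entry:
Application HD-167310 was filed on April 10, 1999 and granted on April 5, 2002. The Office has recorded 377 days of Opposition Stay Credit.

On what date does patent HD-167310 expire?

April 21, 2016

(a) grant + 12 years → 5 April 2014.
(b) filing + 16 years → 10 April 2015.
Later of the two: 10 April 2015.
Opposition Stay Credit: +377 days → 21 April 2016.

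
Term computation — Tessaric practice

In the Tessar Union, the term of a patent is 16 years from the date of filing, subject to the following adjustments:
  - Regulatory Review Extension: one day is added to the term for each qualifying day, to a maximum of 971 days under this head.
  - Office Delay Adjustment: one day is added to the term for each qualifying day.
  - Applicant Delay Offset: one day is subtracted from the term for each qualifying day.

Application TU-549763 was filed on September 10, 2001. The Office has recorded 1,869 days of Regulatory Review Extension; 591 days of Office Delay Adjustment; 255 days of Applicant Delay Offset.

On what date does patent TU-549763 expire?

Base term: filing date + 16 years → 10 September 2017.
Regulatory Review Extension: 1869 days claimed exceeds the 971-day cap, so +971 days → 8 May 2020.
Office Delay Adjustment: +591 days → 20 December 2021.
Applicant Delay Offset: −255 days → 9 April 2021.

April 9, 2021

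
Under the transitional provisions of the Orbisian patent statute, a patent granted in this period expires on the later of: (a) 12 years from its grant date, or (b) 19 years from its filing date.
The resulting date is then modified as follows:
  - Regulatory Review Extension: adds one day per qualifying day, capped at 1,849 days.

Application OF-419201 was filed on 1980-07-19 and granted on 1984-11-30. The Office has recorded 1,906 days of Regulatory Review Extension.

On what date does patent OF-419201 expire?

(a) grant + 12 years → 30 November 1996.
(b) filing + 19 years → 19 July 1999.
Later of the two: 19 July 1999.
Regulatory Review Extension: 1906 days claimed exceeds the 1849-day cap, so +1849 days → 10 August 2004.

August 10, 2004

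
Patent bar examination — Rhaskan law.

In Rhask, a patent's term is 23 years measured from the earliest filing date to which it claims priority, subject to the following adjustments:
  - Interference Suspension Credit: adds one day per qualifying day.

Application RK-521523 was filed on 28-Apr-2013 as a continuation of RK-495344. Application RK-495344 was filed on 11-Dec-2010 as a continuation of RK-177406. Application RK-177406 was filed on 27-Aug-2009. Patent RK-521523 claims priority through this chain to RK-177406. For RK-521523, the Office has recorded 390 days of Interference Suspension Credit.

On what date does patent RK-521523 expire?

Earliest priority filing: 27 August 2009.
Base term: 27 August 2009 + 23 years → 27 August 2032.
Interference Suspension Credit: +390 days → 21 September 2033.

September 21, 2033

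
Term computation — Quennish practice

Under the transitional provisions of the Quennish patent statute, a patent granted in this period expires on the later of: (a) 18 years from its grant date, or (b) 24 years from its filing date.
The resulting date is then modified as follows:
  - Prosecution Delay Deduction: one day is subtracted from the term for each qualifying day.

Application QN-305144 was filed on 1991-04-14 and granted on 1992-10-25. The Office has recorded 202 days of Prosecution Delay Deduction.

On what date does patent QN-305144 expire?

(a) grant + 18 years → 25 October 2010.
(b) filing + 24 years → 14 April 2015.
Later of the two: 14 April 2015.
Prosecution Delay Deduction: −202 days → 24 September 2014.

2014-09-24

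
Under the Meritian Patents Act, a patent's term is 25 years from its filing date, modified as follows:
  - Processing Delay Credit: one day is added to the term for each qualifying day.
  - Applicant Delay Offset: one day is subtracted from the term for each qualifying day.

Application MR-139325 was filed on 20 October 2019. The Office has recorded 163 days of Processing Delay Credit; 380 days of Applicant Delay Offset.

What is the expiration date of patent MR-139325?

2044-03-17

Base term: filing date + 25 years → 20 October 2044.
Processing Delay Credit: +163 days → 1 April 2045.
Applicant Delay Offset: −380 days → 17 March 2044.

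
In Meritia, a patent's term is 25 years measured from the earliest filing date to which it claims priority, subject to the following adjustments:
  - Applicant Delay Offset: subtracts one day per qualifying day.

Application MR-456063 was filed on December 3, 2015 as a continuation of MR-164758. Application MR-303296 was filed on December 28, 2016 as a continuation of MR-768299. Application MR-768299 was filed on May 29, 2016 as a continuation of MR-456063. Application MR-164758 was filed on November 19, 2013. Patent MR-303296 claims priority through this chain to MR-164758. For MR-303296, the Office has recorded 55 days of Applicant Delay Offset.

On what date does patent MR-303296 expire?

Earliest priority filing: 19 November 2013.
Base term: 19 November 2013 + 25 years → 19 November 2038.
Applicant Delay Offset: −55 days → 25 September 2038.

September 25, 2038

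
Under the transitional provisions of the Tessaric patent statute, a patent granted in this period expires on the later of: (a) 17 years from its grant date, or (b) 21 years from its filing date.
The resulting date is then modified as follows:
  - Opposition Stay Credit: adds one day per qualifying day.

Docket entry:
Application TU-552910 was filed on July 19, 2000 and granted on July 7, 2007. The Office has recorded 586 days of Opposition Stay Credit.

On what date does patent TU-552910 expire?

(a) grant + 17 years → 7 July 2024.
(b) filing + 21 years → 19 July 2021.
Later of the two: 7 July 2024.
Opposition Stay Credit: +586 days → 13 February 2026.

February 13, 2026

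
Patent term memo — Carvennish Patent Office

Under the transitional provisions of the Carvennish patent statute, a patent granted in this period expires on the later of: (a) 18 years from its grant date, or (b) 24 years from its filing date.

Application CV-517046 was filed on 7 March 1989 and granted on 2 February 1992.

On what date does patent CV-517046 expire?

(a) grant + 18 years → 2 February 2010.
(b) filing + 24 years → 7 March 2013.
Later of the two: 7 March 2013.

March 7, 2013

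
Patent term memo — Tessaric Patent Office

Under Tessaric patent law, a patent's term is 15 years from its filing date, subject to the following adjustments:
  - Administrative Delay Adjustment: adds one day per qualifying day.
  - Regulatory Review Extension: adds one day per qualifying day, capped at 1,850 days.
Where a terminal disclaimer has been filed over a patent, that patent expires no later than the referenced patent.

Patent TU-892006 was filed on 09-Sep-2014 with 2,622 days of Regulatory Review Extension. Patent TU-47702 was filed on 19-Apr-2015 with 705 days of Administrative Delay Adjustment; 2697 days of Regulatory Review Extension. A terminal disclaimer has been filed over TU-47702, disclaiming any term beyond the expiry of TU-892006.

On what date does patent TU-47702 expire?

2034-10-03

Natural term of TU-47702:
  Base: filing + 15 years → 19 April 2030.
  Administrative Delay Adjustment: +705 days → 24 March 2032.
  Regulatory Review Extension: 2697 days claimed exceeds the 1850-day cap, so +1850 days → 17 April 2037.
Expiry of referenced patent TU-892006:
  Base: filing + 15 years → 9 September 2029.
  Regulatory Review Extension: 2622 days claimed exceeds the 1850-day cap, so +1850 days → 3 October 2034.
Terminal disclaimer: TU-47702 expires on the earlier of 17 April 2037 and 3 October 2034.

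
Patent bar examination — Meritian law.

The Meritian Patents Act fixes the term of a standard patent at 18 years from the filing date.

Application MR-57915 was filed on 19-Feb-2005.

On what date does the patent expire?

February 19, 2023

Filing date + 18 years → 19 February 2023.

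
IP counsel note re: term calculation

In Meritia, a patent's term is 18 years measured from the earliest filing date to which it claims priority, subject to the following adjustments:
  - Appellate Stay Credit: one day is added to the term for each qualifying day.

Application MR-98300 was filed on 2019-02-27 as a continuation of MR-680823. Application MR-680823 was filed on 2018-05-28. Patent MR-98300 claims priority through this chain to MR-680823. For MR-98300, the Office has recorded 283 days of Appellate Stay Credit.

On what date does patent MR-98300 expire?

2037-03-07

Earliest priority filing: 28 May 2018.
Base term: 28 May 2018 + 18 years → 28 May 2036.
Appellate Stay Credit: +283 days → 7 March 2037.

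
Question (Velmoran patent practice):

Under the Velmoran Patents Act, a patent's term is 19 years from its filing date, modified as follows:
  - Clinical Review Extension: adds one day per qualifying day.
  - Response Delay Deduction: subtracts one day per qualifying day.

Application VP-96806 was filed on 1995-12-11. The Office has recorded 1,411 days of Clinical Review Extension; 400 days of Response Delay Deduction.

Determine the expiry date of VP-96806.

Base term: filing date + 19 years → 11 December 2014.
Clinical Review Extension: +1411 days → 22 October 2018.
Response Delay Deduction: −400 days → 17 September 2017.

2017-09-17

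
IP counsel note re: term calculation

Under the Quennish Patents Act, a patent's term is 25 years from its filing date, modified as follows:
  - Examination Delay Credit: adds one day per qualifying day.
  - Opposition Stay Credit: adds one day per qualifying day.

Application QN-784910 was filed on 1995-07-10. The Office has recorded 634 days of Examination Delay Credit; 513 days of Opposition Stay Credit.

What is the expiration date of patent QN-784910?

Base term: filing date + 25 years → 10 July 2020.
Examination Delay Credit: +634 days → 5 April 2022.
Opposition Stay Credit: +513 days → 31 August 2023.

2023-08-31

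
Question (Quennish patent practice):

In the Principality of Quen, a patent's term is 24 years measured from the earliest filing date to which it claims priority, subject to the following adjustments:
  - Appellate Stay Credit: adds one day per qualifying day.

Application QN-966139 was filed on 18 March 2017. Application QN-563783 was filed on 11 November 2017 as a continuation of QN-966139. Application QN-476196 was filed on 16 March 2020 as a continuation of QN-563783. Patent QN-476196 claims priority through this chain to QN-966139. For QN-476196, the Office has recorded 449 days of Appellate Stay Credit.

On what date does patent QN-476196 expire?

2042-06-10

Earliest priority filing: 18 March 2017.
Base term: 18 March 2017 + 24 years → 18 March 2041.
Appellate Stay Credit: +449 days → 10 June 2042.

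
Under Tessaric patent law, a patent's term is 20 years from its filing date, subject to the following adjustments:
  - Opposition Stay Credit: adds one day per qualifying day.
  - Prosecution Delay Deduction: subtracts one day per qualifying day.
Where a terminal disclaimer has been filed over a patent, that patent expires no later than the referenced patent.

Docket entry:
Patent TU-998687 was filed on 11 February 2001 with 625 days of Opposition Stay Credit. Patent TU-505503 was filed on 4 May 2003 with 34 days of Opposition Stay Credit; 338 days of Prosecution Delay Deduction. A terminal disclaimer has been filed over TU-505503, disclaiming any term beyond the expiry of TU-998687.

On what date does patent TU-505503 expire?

July 4, 2022

Natural term of TU-505503:
  Base: filing + 20 years → 4 May 2023.
  Opposition Stay Credit: +34 days → 7 June 2023.
  Prosecution Delay Deduction: −338 days → 4 July 2022.
Expiry of referenced patent TU-998687:
  Base: filing + 20 years → 11 February 2021.
  Opposition Stay Credit: +625 days → 29 October 2022.
Terminal disclaimer: TU-505503 expires on the earlier of 4 July 2022 and 29 October 2022.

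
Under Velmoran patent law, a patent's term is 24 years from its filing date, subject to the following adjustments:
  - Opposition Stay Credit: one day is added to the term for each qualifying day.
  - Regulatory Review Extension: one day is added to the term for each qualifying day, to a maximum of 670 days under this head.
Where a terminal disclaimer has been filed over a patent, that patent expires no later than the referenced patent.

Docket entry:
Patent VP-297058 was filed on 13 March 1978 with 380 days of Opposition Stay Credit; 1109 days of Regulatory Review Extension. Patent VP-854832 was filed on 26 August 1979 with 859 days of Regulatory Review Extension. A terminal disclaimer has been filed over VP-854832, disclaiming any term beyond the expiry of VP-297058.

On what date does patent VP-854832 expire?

Natural term of VP-854832:
  Base: filing + 24 years → 26 August 2003.
  Regulatory Review Extension: 859 days claimed exceeds the 670-day cap, so +670 days → 26 June 2005.
Expiry of referenced patent VP-297058:
  Base: filing + 24 years → 13 March 2002.
  Opposition Stay Credit: +380 days → 28 March 2003.
  Regulatory Review Extension: 1109 days claimed exceeds the 670-day cap, so +670 days → 26 January 2005.
Terminal disclaimer: VP-854832 expires on the earlier of 26 June 2005 and 26 January 2005.

2005-01-26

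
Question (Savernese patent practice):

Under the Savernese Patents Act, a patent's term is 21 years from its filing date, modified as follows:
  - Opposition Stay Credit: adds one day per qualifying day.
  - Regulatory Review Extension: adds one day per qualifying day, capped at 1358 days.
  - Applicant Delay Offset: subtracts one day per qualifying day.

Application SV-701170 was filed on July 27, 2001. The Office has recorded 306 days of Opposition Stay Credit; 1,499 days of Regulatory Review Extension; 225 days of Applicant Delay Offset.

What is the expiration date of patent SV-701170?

July 5, 2026

Base term: filing date + 21 years → 27 July 2022.
Opposition Stay Credit: +306 days → 29 May 2023.
Regulatory Review Extension: 1499 days claimed exceeds the 1358-day cap, so +1358 days → 15 February 2027.
Applicant Delay Offset: −225 days → 5 July 2026.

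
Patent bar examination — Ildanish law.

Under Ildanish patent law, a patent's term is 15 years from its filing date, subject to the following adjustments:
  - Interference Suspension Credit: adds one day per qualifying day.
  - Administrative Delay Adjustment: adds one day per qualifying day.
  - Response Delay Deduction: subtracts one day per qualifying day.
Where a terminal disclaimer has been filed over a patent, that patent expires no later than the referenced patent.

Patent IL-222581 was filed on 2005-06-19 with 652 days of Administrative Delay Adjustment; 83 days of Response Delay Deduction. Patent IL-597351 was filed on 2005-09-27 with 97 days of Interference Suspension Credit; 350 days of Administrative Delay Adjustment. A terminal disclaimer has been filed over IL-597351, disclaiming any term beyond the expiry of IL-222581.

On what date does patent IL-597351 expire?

Natural term of IL-597351:
  Base: filing + 15 years → 27 September 2020.
  Interference Suspension Credit: +97 days → 2 January 2021.
  Administrative Delay Adjustment: +350 days → 18 December 2021.
Expiry of referenced patent IL-222581:
  Base: filing + 15 years → 19 June 2020.
  Administrative Delay Adjustment: +652 days → 2 April 2022.
  Response Delay Deduction: −83 days → 9 January 2022.
Terminal disclaimer: IL-597351 expires on the earlier of 18 December 2021 and 9 January 2022.

2021-12-18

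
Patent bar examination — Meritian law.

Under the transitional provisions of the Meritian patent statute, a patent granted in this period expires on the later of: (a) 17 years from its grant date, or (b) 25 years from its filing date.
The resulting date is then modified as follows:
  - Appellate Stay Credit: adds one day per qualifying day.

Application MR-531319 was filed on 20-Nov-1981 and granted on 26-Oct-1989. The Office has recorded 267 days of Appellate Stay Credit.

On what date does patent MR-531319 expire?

(a) grant + 17 years → 26 October 2006.
(b) filing + 25 years → 20 November 2006.
Later of the two: 20 November 2006.
Appellate Stay Credit: +267 days → 14 August 2007.

2007-08-14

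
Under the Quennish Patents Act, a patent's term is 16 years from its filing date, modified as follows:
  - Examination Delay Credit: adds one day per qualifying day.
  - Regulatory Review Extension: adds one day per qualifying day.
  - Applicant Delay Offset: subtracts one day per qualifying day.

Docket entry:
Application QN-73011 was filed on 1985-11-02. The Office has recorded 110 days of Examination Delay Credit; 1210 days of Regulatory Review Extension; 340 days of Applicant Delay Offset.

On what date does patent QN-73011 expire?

2004-07-09

Base term: filing date + 16 years → 2 November 2001.
Examination Delay Credit: +110 days → 20 February 2002.
Regulatory Review Extension: +1210 days → 14 June 2005.
Applicant Delay Offset: −340 days → 9 July 2004.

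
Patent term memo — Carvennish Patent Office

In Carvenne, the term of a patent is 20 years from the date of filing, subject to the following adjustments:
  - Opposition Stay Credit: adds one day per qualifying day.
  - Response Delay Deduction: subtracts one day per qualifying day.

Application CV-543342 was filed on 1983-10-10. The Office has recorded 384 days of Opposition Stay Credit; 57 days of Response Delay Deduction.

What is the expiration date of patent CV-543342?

2004-09-01

Base term: filing date + 20 years → 10 October 2003.
Opposition Stay Credit: +384 days → 28 October 2004.
Response Delay Deduction: −57 days → 1 September 2004.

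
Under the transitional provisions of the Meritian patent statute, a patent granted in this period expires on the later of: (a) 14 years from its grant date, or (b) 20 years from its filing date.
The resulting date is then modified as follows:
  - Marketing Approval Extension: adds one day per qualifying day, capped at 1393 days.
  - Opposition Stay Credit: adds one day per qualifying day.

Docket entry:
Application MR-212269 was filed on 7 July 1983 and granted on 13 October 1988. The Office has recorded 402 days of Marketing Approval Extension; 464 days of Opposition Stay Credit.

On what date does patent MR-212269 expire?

November 19, 2005

(a) grant + 14 years → 13 October 2002.
(b) filing + 20 years → 7 July 2003.
Later of the two: 7 July 2003.
Marketing Approval Extension: 402 days (within the 1393-day cap) → +402 days → 12 August 2004.
Opposition Stay Credit: +464 days → 19 November 2005.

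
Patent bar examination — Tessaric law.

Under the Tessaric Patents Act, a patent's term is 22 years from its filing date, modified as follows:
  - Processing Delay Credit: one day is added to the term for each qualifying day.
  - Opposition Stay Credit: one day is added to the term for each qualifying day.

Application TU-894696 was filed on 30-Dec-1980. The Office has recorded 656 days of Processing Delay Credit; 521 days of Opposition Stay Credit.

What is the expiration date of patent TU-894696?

March 21, 2006

Base term: filing date + 22 years → 30 December 2002.
Processing Delay Credit: +656 days → 16 October 2004.
Opposition Stay Credit: +521 days → 21 March 2006.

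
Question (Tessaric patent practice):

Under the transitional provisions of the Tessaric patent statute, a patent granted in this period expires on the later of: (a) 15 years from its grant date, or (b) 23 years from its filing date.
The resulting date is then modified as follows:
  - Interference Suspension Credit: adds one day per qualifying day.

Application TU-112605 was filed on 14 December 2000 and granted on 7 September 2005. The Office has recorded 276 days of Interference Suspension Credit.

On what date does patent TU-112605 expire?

2024-09-15

(a) grant + 15 years → 7 September 2020.
(b) filing + 23 years → 14 December 2023.
Later of the two: 14 December 2023.
Interference Suspension Credit: +276 days → 15 September 2024.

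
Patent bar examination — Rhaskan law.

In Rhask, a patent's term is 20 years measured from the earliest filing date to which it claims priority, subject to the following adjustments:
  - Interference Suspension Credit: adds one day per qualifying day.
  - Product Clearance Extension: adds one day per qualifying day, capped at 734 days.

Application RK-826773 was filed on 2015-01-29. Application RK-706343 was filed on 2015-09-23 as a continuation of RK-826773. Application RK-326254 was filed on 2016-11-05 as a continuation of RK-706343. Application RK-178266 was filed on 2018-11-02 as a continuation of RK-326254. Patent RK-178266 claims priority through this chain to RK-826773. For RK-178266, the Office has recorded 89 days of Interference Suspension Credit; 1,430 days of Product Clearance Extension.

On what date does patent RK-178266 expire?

May 1, 2037

Earliest priority filing: 29 January 2015.
Base term: 29 January 2015 + 20 years → 29 January 2035.
Interference Suspension Credit: +89 days → 28 April 2035.
Product Clearance Extension: 1430 days claimed exceeds the 734-day cap, so +734 days → 1 May 2037.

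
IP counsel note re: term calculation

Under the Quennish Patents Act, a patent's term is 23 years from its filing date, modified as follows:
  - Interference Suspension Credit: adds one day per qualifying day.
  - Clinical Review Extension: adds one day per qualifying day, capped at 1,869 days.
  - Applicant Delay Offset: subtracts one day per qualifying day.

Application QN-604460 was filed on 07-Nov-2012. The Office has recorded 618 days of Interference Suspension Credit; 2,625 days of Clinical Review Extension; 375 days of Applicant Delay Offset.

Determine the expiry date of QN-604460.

2041-08-19

Base term: filing date + 23 years → 7 November 2035.
Interference Suspension Credit: +618 days → 17 July 2037.
Clinical Review Extension: 2625 days claimed exceeds the 1869-day cap, so +1869 days → 29 August 2042.
Applicant Delay Offset: −375 days → 19 August 2041.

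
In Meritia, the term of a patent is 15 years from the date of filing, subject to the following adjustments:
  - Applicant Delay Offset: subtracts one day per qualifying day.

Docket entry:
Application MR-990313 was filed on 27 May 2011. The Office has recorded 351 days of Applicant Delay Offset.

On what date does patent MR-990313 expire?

Base term: filing date + 15 years → 27 May 2026.
Applicant Delay Offset: −351 days → 10 June 2025.

June 10, 2025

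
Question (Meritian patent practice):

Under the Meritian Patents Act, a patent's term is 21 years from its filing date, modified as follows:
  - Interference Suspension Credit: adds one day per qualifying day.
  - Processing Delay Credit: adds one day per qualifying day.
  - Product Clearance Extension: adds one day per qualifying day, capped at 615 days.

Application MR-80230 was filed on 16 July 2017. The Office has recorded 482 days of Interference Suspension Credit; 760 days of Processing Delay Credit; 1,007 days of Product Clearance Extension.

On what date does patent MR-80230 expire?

Base term: filing date + 21 years → 16 July 2038.
Interference Suspension Credit: +482 days → 10 November 2039.
Processing Delay Credit: +760 days → 9 December 2041.
Product Clearance Extension: 1007 days claimed exceeds the 615-day cap, so +615 days → 16 August 2043.

August 16, 2043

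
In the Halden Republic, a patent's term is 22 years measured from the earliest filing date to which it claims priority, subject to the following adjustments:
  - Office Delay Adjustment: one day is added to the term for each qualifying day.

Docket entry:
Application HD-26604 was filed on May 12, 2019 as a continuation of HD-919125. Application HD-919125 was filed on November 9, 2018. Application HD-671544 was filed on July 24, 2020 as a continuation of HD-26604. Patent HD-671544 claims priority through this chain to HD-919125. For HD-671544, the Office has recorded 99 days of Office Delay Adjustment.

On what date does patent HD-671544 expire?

February 16, 2041

Earliest priority filing: 9 November 2018.
Base term: 9 November 2018 + 22 years → 9 November 2040.
Office Delay Adjustment: +99 days → 16 February 2041.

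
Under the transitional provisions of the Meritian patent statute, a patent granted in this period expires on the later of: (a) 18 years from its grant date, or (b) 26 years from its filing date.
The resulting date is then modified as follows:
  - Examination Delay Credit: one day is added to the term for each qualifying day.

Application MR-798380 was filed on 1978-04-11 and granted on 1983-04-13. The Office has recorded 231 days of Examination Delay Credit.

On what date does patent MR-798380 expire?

(a) grant + 18 years → 13 April 2001.
(b) filing + 26 years → 11 April 2004.
Later of the two: 11 April 2004.
Examination Delay Credit: +231 days → 28 November 2004.

2004-11-28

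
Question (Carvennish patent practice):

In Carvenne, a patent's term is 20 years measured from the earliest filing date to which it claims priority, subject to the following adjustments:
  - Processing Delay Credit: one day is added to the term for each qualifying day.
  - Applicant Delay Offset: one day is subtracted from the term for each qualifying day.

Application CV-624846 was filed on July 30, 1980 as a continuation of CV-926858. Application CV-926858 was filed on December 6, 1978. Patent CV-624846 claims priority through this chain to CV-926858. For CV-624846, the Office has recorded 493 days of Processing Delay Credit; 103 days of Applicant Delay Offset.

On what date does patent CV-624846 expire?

Earliest priority filing: 6 December 1978.
Base term: 6 December 1978 + 20 years → 6 December 1998.
Processing Delay Credit: +493 days → 12 April 2000.
Applicant Delay Offset: −103 days → 31 December 1999.

December 31, 1999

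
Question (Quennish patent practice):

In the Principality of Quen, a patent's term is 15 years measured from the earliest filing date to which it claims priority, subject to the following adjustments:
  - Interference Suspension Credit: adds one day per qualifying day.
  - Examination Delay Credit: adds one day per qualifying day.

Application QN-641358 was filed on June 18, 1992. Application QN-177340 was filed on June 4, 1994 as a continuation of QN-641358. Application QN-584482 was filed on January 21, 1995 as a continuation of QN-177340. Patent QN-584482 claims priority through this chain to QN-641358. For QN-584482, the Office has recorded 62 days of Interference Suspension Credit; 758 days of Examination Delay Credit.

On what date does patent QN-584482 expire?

September 15, 2009

Earliest priority filing: 18 June 1992.
Base term: 18 June 1992 + 15 years → 18 June 2007.
Interference Suspension Credit: +62 days → 19 August 2007.
Examination Delay Credit: +758 days → 15 September 2009.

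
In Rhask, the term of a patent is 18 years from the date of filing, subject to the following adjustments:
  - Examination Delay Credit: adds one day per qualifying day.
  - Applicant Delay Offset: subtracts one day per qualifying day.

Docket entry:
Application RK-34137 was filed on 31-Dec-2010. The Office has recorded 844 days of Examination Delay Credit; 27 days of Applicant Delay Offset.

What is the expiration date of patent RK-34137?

Base term: filing date + 18 years → 31 December 2028.
Examination Delay Credit: +844 days → 24 April 2031.
Applicant Delay Offset: −27 days → 28 March 2031.

March 28, 2031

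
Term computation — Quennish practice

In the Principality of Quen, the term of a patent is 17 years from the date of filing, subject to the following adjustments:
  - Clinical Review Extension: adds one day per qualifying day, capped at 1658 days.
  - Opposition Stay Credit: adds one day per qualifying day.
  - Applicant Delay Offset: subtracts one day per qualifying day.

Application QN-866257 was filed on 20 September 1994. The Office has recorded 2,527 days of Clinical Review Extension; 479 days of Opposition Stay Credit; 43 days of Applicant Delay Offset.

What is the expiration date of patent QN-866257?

June 14, 2017

Base term: filing date + 17 years → 20 September 2011.
Clinical Review Extension: 2527 days claimed exceeds the 1658-day cap, so +1658 days → 4 April 2016.
Opposition Stay Credit: +479 days → 27 July 2017.
Applicant Delay Offset: −43 days → 14 June 2017.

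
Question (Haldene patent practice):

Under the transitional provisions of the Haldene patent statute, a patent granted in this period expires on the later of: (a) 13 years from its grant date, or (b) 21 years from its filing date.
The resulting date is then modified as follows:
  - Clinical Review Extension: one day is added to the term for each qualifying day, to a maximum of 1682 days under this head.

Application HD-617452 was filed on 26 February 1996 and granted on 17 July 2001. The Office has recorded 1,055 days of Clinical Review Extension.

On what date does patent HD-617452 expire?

(a) grant + 13 years → 17 July 2014.
(b) filing + 21 years → 26 February 2017.
Later of the two: 26 February 2017.
Clinical Review Extension: 1055 days (within the 1682-day cap) → +1055 days → 17 January 2020.

2020-01-17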